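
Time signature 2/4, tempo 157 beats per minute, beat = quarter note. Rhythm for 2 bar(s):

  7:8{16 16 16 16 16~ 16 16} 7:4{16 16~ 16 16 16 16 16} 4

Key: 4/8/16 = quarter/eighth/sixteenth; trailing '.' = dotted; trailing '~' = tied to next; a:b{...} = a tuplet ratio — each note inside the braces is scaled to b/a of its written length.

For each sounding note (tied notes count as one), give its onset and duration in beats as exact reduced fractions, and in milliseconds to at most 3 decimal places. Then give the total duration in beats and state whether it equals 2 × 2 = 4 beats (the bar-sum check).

1) 0.0ms=0b +109.19ms=2/7b
2) 109.19ms=2/7b +109.19ms=2/7b
3) 218.38ms=4/7b +109.19ms=2/7b
4) 327.571ms=6/7b +109.19ms=2/7b
5) 436.761ms=8/7b +218.38ms=4/7b
6) 655.141ms=12/7b +109.19ms=2/7b
7) 764.331ms=2b +54.595ms=1/7b
8) 818.926ms=15/7b +109.19ms=2/7b
9) 928.116ms=17/7b +54.595ms=1/7b
10) 982.712ms=18/7b +54.595ms=1/7b
11) 1037.307ms=19/7b +54.595ms=1/7b
12) 1091.902ms=20/7b +54.595ms=1/7b
13) 1146.497ms=3b +382.166ms=1b
Σ=4b of 4 (157bpm 2/4) — PASS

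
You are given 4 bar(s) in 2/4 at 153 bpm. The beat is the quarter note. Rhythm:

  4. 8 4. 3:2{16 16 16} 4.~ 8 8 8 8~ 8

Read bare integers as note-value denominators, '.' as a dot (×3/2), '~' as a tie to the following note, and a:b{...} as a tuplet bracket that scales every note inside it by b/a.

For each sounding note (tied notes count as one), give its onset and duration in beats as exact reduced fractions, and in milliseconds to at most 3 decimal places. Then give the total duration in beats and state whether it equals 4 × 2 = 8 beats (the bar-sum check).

1) 0.0ms=0b +588.235ms=3/2b
2) 588.235ms=3/2b +196.078ms=1/2b
3) 784.314ms=2b +588.235ms=3/2b
4) 1372.549ms=7/2b +65.359ms=1/6b
5) 1437.908ms=11/3b +65.359ms=1/6b
6) 1503.268ms=23/6b +65.359ms=1/6b
7) 1568.627ms=4b +784.314ms=2b
8) 2352.941ms=6b +196.078ms=1/2b
9) 2549.02ms=13/2b +196.078ms=1/2b
10) 2745.098ms=7b +392.157ms=1b
Σ=8b of 8 (153bpm 2/4) — PASS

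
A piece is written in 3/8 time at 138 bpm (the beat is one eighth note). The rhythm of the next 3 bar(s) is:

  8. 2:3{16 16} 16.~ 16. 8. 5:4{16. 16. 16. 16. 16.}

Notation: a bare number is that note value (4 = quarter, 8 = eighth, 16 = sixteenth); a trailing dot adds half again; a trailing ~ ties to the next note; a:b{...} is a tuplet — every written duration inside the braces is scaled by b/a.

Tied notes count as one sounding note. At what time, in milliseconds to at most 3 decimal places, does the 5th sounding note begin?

1. 0.0ms @ 0 + 652.174ms (3/2)
2. 652.174ms @ 3/2 + 326.087ms (3/4)
3. 978.261ms @ 9/4 + 326.087ms (3/4)
4. 1304.348ms @ 3 + 652.174ms (3/2)
5. 1956.522ms @ 9/2 + 652.174ms (3/2)
6. 2608.696ms @ 6 + 260.87ms (3/5)
7. 2869.565ms @ 33/5 + 260.87ms (3/5)
8. 3130.435ms @ 36/5 + 260.87ms (3/5)
9. 3391.304ms @ 39/5 + 260.87ms (3/5)
10. 3652.174ms @ 42/5 + 260.87ms (3/5)

note 5 onset = 9/2b = 1956.522ms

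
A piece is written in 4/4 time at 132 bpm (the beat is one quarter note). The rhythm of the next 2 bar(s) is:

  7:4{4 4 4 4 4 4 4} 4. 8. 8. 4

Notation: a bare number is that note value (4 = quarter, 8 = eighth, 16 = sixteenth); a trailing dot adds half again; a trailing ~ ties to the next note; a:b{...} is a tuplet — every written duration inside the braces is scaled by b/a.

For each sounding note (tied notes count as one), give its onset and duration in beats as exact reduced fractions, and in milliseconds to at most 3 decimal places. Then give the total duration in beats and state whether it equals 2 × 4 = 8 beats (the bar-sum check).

1) 0.0ms=0b +259.74ms=4/7b
2) 259.74ms=4/7b +259.74ms=4/7b
3) 519.481ms=8/7b +259.74ms=4/7b
4) 779.221ms=12/7b +259.74ms=4/7b
5) 1038.961ms=16/7b +259.74ms=4/7b
6) 1298.701ms=20/7b +259.74ms=4/7b
7) 1558.442ms=24/7b +259.74ms=4/7b
8) 1818.182ms=4b +681.818ms=3/2b
9) 2500.0ms=11/2b +340.909ms=3/4b
10) 2840.909ms=25/4b +340.909ms=3/4b
11) 3181.818ms=7b +454.545ms=1b
Σ=8b of 8 (132bpm 4/4) — PASS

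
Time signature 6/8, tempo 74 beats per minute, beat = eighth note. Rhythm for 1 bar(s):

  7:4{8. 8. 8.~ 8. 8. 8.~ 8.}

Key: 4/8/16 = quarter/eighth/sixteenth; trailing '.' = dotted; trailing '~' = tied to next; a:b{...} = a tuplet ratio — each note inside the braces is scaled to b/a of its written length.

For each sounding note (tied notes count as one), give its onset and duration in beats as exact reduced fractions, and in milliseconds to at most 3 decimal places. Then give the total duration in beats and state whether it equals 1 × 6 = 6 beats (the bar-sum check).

1) 0.0ms=0b +694.981ms=6/7b
2) 694.981ms=6/7b +694.981ms=6/7b
3) 1389.961ms=12/7b +1389.961ms=12/7b
4) 2779.923ms=24/7b +694.981ms=6/7b
5) 3474.903ms=30/7b +1389.961ms=12/7b
Σ=6b of 6 (74bpm 6/8) — PASS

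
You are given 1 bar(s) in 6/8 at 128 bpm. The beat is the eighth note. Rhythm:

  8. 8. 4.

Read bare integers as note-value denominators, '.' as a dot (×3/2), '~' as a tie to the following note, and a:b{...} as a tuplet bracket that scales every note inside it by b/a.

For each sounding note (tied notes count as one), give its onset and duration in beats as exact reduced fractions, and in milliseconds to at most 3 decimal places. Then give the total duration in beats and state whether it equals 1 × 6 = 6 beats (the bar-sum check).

1) 0.0ms=0b +703.125ms=3/2b
2) 703.125ms=3/2b +703.125ms=3/2b
3) 1406.25ms=3b +1406.25ms=3b
Σ=6b of 6 (128bpm 6/8) — PASS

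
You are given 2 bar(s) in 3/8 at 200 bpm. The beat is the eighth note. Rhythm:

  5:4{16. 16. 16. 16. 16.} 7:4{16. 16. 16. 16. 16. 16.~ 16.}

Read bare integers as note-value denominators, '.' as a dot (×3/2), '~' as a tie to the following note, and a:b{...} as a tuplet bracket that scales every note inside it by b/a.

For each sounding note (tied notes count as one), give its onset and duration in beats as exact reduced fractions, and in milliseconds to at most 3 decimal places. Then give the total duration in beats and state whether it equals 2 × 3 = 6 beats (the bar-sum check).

1) 0.0ms=0b +180.0ms=3/5b
2) 180.0ms=3/5b +180.0ms=3/5b
3) 360.0ms=6/5b +180.0ms=3/5b
4) 540.0ms=9/5b +180.0ms=3/5b
5) 720.0ms=12/5b +180.0ms=3/5b
6) 900.0ms=3b +128.571ms=3/7b
7) 1028.571ms=24/7b +128.571ms=3/7b
8) 1157.143ms=27/7b +128.571ms=3/7b
9) 1285.714ms=30/7b +128.571ms=3/7b
10) 1414.286ms=33/7b +128.571ms=3/7b
11) 1542.857ms=36/7b +257.143ms=6/7b
Σ=6b of 6 (200bpm 3/8) — PASS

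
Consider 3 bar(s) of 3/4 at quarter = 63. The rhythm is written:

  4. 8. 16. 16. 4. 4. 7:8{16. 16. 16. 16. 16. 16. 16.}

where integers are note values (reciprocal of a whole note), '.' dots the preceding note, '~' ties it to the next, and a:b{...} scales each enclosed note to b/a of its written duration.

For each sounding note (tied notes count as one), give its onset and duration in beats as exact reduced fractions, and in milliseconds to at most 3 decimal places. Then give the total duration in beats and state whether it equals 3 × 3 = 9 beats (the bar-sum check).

1) 0.0ms=0b +1428.571ms=3/2b
2) 1428.571ms=3/2b +714.286ms=3/4b
3) 2142.857ms=9/4b +357.143ms=3/8b
4) 2500.0ms=21/8b +357.143ms=3/8b
5) 2857.143ms=3b +1428.571ms=3/2b
6) 4285.714ms=9/2b +1428.571ms=3/2b
7) 5714.286ms=6b +408.163ms=3/7b
8) 6122.449ms=45/7b +408.163ms=3/7b
9) 6530.612ms=48/7b +408.163ms=3/7b
10) 6938.776ms=51/7b +408.163ms=3/7b
11) 7346.939ms=54/7b +408.163ms=3/7b
12) 7755.102ms=57/7b +408.163ms=3/7b
13) 8163.265ms=60/7b +408.163ms=3/7b
Σ=9b of 9 (63bpm 3/4) — PASS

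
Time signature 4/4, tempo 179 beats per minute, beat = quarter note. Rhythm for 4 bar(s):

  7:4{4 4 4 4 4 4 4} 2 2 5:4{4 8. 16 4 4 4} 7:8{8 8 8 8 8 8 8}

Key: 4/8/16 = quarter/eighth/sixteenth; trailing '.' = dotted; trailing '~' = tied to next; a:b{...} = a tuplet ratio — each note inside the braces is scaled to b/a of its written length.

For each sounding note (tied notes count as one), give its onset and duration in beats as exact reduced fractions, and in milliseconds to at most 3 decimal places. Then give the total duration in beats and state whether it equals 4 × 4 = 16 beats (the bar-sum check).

1) 0.0ms=0b +191.54ms=4/7b
2) 191.54ms=4/7b +191.54ms=4/7b
3) 383.081ms=8/7b +191.54ms=4/7b
4) 574.621ms=12/7b +191.54ms=4/7b
5) 766.161ms=16/7b +191.54ms=4/7b
6) 957.702ms=20/7b +191.54ms=4/7b
7) 1149.242ms=24/7b +191.54ms=4/7b
8) 1340.782ms=4b +670.391ms=2b
9) 2011.173ms=6b +670.391ms=2b
10) 2681.564ms=8b +268.156ms=4/5b
11) 2949.721ms=44/5b +201.117ms=3/5b
12) 3150.838ms=47/5b +67.039ms=1/5b
13) 3217.877ms=48/5b +268.156ms=4/5b
14) 3486.034ms=52/5b +268.156ms=4/5b
15) 3754.19ms=56/5b +268.156ms=4/5b
16) 4022.346ms=12b +191.54ms=4/7b
17) 4213.887ms=88/7b +191.54ms=4/7b
18) 4405.427ms=92/7b +191.54ms=4/7b
19) 4596.967ms=96/7b +191.54ms=4/7b
20) 4788.508ms=100/7b +191.54ms=4/7b
21) 4980.048ms=104/7b +191.54ms=4/7b
22) 5171.588ms=108/7b +191.54ms=4/7b
Σ=16b of 16 (179bpm 4/4) — PASS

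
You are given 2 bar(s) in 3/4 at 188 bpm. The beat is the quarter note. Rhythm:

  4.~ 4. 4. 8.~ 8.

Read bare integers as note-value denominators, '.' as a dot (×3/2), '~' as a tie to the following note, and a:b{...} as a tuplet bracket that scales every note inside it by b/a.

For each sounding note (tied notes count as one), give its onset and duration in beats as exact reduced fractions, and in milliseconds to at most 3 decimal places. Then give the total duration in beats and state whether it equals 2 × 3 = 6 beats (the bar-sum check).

1) 0.0ms=0b +957.447ms=3b
2) 957.447ms=3b +478.723ms=3/2b
3) 1436.17ms=9/2b +478.723ms=3/2b
Σ=6b of 6 (188bpm 3/4) — PASS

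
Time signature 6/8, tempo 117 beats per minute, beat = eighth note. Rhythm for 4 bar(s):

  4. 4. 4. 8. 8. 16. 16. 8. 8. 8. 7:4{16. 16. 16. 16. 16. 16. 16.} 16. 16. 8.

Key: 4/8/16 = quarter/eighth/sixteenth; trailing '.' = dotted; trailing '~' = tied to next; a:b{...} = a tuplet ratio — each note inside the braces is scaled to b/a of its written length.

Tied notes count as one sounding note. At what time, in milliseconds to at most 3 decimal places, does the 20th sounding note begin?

note 20 onset = 45/2b = 11538.462ms

1. 0.0ms @ 0 + 1538.462ms (3)
2. 1538.462ms @ 3 + 1538.462ms (3)
3. 3076.923ms @ 6 + 1538.462ms (3)
4. 4615.385ms @ 9 + 769.231ms (3/2)
5. 5384.615ms @ 21/2 + 769.231ms (3/2)
6. 6153.846ms @ 12 + 384.615ms (3/4)
7. 6538.462ms @ 51/4 + 384.615ms (3/4)
8. 6923.077ms @ 27/2 + 769.231ms (3/2)
9. 7692.308ms @ 15 + 769.231ms (3/2)
10. 8461.538ms @ 33/2 + 769.231ms (3/2)
11. 9230.769ms @ 18 + 219.78ms (3/7)
12. 9450.549ms @ 129/7 + 219.78ms (3/7)
13. 9670.33ms @ 132/7 + 219.78ms (3/7)
14. 9890.11ms @ 135/7 + 219.78ms (3/7)
15. 10109.89ms @ 138/7 + 219.78ms (3/7)
16. 10329.67ms @ 141/7 + 219.78ms (3/7)
17. 10549.451ms @ 144/7 + 219.78ms (3/7)
18. 10769.231ms @ 21 + 384.615ms (3/4)
19. 11153.846ms @ 87/4 + 384.615ms (3/4)
20. 11538.462ms @ 45/2 + 769.231ms (3/2)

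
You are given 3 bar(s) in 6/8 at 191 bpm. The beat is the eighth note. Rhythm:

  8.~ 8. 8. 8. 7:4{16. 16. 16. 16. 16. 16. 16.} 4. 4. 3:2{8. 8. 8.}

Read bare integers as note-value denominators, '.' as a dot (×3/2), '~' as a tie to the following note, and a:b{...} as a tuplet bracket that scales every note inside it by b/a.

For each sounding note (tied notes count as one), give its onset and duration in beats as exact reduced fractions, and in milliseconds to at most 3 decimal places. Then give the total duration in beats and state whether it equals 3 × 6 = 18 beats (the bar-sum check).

1) 0.0ms=0b +942.408ms=3b
2) 942.408ms=3b +471.204ms=3/2b
3) 1413.613ms=9/2b +471.204ms=3/2b
4) 1884.817ms=6b +134.63ms=3/7b
5) 2019.447ms=45/7b +134.63ms=3/7b
6) 2154.076ms=48/7b +134.63ms=3/7b
7) 2288.706ms=51/7b +134.63ms=3/7b
8) 2423.336ms=54/7b +134.63ms=3/7b
9) 2557.966ms=57/7b +134.63ms=3/7b
10) 2692.595ms=60/7b +134.63ms=3/7b
11) 2827.225ms=9b +942.408ms=3b
12) 3769.634ms=12b +942.408ms=3b
13) 4712.042ms=15b +314.136ms=1b
14) 5026.178ms=16b +314.136ms=1b
15) 5340.314ms=17b +314.136ms=1b
Σ=18b of 18 (191bpm 6/8) — PASS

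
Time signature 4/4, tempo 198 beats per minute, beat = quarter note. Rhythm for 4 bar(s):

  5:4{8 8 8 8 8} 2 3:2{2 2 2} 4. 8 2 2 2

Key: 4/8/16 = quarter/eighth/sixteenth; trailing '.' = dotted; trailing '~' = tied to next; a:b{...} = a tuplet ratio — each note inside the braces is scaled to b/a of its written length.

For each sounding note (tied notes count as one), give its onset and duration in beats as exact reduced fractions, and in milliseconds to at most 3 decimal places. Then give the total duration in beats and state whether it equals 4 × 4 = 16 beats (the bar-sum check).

1) 0.0ms=0b +121.212ms=2/5b
2) 121.212ms=2/5b +121.212ms=2/5b
3) 242.424ms=4/5b +121.212ms=2/5b
4) 363.636ms=6/5b +121.212ms=2/5b
5) 484.848ms=8/5b +121.212ms=2/5b
6) 606.061ms=2b +606.061ms=2b
7) 1212.121ms=4b +404.04ms=4/3b
8) 1616.162ms=16/3b +404.04ms=4/3b
9) 2020.202ms=20/3b +404.04ms=4/3b
10) 2424.242ms=8b +454.545ms=3/2b
11) 2878.788ms=19/2b +151.515ms=1/2b
12) 3030.303ms=10b +606.061ms=2b
13) 3636.364ms=12b +606.061ms=2b
14) 4242.424ms=14b +606.061ms=2b
Σ=16b of 16 (198bpm 4/4) — PASS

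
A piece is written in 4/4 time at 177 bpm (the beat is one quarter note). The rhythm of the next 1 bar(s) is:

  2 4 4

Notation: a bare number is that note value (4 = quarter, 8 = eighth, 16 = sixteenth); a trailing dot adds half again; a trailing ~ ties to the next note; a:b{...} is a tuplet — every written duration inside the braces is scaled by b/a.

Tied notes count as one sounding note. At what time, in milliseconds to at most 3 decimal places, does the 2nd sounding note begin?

1. 0.0ms @ 0 + 677.966ms (2)
2. 677.966ms @ 2 + 338.983ms (1)
3. 1016.949ms @ 3 + 338.983ms (1)

note 2 onset = 2b = 677.966ms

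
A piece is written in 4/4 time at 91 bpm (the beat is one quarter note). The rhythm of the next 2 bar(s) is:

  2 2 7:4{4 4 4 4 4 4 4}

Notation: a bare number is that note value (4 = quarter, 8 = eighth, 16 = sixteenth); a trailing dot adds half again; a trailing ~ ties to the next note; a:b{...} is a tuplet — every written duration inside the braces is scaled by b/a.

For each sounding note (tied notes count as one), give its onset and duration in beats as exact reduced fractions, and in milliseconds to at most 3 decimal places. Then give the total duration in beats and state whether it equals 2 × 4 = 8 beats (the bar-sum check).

1) 0.0ms=0b +1318.681ms=2b
2) 1318.681ms=2b +1318.681ms=2b
3) 2637.363ms=4b +376.766ms=4/7b
4) 3014.129ms=32/7b +376.766ms=4/7b
5) 3390.895ms=36/7b +376.766ms=4/7b
6) 3767.661ms=40/7b +376.766ms=4/7b
7) 4144.427ms=44/7b +376.766ms=4/7b
8) 4521.193ms=48/7b +376.766ms=4/7b
9) 4897.959ms=52/7b +376.766ms=4/7b
Σ=8b of 8 (91bpm 4/4) — PASS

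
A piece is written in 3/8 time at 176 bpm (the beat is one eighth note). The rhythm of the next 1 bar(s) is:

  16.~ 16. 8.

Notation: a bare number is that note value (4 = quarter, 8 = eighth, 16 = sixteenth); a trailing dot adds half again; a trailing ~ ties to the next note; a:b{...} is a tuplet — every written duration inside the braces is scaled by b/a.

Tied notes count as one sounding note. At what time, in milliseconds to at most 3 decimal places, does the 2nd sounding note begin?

note 2 onset = 3/2b = 511.364ms

1. 0.0ms @ 0 + 511.364ms (3/2)
2. 511.364ms @ 3/2 + 511.364ms (3/2)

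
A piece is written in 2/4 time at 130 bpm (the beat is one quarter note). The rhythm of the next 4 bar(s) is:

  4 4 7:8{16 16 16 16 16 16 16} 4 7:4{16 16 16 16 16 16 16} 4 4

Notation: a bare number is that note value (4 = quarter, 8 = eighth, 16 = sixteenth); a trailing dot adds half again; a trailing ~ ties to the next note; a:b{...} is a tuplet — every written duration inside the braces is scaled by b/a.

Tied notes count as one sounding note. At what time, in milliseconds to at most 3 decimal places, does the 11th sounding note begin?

note 11 onset = 5b = 2307.692ms

1. 0.0ms @ 0 + 461.538ms (1)
2. 461.538ms @ 1 + 461.538ms (1)
3. 923.077ms @ 2 + 131.868ms (2/7)
4. 1054.945ms @ 16/7 + 131.868ms (2/7)
5. 1186.813ms @ 18/7 + 131.868ms (2/7)
6. 1318.681ms @ 20/7 + 131.868ms (2/7)
7. 1450.549ms @ 22/7 + 131.868ms (2/7)
8. 1582.418ms @ 24/7 + 131.868ms (2/7)
9. 1714.286ms @ 26/7 + 131.868ms (2/7)
10. 1846.154ms @ 4 + 461.538ms (1)
11. 2307.692ms @ 5 + 65.934ms (1/7)
12. 2373.626ms @ 36/7 + 65.934ms (1/7)
13. 2439.56ms @ 37/7 + 65.934ms (1/7)
14. 2505.495ms @ 38/7 + 65.934ms (1/7)
15. 2571.429ms @ 39/7 + 65.934ms (1/7)
16. 2637.363ms @ 40/7 + 65.934ms (1/7)
17. 2703.297ms @ 41/7 + 65.934ms (1/7)
18. 2769.231ms @ 6 + 461.538ms (1)
19. 3230.769ms @ 7 + 461.538ms (1)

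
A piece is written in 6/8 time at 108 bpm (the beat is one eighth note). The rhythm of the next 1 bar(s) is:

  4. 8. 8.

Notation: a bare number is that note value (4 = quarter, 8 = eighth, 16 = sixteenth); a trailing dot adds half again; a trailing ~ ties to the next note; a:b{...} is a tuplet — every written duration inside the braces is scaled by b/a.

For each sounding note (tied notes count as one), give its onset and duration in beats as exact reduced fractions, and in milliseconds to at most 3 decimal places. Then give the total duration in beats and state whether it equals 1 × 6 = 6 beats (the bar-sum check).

1) 0.0ms=0b +1666.667ms=3b
2) 1666.667ms=3b +833.333ms=3/2b
3) 2500.0ms=9/2b +833.333ms=3/2b
Σ=6b of 6 (108bpm 6/8) — PASS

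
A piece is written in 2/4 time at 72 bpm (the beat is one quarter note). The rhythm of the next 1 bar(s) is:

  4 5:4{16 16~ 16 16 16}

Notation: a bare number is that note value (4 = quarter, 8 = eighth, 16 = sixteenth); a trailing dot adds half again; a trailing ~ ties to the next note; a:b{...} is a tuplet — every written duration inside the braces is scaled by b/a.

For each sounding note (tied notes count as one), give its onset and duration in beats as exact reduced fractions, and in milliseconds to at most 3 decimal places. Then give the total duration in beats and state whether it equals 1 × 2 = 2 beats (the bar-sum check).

1) 0.0ms=0b +833.333ms=1b
2) 833.333ms=1b +166.667ms=1/5b
3) 1000.0ms=6/5b +333.333ms=2/5b
4) 1333.333ms=8/5b +166.667ms=1/5b
5) 1500.0ms=9/5b +166.667ms=1/5b
Σ=2b of 2 (72bpm 2/4) — PASS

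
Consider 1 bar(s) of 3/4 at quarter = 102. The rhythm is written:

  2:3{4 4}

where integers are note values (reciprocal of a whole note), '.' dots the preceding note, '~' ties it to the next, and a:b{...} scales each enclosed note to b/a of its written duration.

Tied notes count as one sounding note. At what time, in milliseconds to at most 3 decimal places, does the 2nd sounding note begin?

note 2 onset = 3/2b = 882.353ms

1. 0.0ms @ 0 + 882.353ms (3/2)
2. 882.353ms @ 3/2 + 882.353ms (3/2)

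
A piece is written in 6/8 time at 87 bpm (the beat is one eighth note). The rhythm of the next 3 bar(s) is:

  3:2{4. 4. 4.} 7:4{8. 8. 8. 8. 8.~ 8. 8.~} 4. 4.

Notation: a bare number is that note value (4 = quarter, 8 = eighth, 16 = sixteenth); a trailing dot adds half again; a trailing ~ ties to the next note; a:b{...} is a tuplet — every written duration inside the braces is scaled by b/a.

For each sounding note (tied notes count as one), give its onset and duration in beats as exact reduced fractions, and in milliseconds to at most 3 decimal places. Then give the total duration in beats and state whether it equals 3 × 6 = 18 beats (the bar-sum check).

1) 0.0ms=0b +1379.31ms=2b
2) 1379.31ms=2b +1379.31ms=2b
3) 2758.621ms=4b +1379.31ms=2b
4) 4137.931ms=6b +591.133ms=6/7b
5) 4729.064ms=48/7b +591.133ms=6/7b
6) 5320.197ms=54/7b +591.133ms=6/7b
7) 5911.33ms=60/7b +591.133ms=6/7b
8) 6502.463ms=66/7b +1182.266ms=12/7b
9) 7684.729ms=78/7b +2660.099ms=27/7b
10) 10344.828ms=15b +2068.966ms=3b
Σ=18b of 18 (87bpm 6/8) — PASS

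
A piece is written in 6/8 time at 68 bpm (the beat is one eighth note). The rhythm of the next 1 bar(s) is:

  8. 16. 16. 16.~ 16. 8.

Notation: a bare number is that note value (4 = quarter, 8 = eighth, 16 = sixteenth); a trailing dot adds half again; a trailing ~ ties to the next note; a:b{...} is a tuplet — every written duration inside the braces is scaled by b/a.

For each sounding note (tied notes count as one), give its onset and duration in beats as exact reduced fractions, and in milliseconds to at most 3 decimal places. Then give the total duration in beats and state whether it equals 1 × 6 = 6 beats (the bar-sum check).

1) 0.0ms=0b +1323.529ms=3/2b
2) 1323.529ms=3/2b +661.765ms=3/4b
3) 1985.294ms=9/4b +661.765ms=3/4b
4) 2647.059ms=3b +1323.529ms=3/2b
5) 3970.588ms=9/2b +1323.529ms=3/2b
Σ=6b of 6 (68bpm 6/8) — PASS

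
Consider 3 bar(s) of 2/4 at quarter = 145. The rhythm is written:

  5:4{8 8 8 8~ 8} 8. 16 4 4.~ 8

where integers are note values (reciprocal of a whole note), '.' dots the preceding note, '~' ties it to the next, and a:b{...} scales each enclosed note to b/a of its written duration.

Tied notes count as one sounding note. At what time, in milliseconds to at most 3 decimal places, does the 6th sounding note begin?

1. 0.0ms @ 0 + 165.517ms (2/5)
2. 165.517ms @ 2/5 + 165.517ms (2/5)
3. 331.034ms @ 4/5 + 165.517ms (2/5)
4. 496.552ms @ 6/5 + 331.034ms (4/5)
5. 827.586ms @ 2 + 310.345ms (3/4)
6. 1137.931ms @ 11/4 + 103.448ms (1/4)
7. 1241.379ms @ 3 + 413.793ms (1)
8. 1655.172ms @ 4 + 827.586ms (2)

note 6 onset = 11/4b = 1137.931ms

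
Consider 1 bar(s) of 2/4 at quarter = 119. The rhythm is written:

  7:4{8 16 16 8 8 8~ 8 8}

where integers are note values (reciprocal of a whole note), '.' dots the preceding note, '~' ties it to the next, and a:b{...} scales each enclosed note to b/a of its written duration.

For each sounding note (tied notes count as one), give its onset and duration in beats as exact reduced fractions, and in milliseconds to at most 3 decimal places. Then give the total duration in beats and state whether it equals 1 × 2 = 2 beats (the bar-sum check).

1) 0.0ms=0b +144.058ms=2/7b
2) 144.058ms=2/7b +72.029ms=1/7b
3) 216.086ms=3/7b +72.029ms=1/7b
4) 288.115ms=4/7b +144.058ms=2/7b
5) 432.173ms=6/7b +144.058ms=2/7b
6) 576.23ms=8/7b +288.115ms=4/7b
7) 864.346ms=12/7b +144.058ms=2/7b
Σ=2b of 2 (119bpm 2/4) — PASS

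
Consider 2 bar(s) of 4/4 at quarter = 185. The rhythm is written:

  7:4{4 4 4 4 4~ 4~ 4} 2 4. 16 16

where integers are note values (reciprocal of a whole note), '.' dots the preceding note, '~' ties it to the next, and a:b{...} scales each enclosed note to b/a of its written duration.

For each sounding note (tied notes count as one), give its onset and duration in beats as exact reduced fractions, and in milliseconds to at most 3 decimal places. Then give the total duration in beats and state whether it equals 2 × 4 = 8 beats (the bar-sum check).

1) 0.0ms=0b +185.328ms=4/7b
2) 185.328ms=4/7b +185.328ms=4/7b
3) 370.656ms=8/7b +185.328ms=4/7b
4) 555.985ms=12/7b +185.328ms=4/7b
5) 741.313ms=16/7b +555.985ms=12/7b
6) 1297.297ms=4b +648.649ms=2b
7) 1945.946ms=6b +486.486ms=3/2b
8) 2432.432ms=15/2b +81.081ms=1/4b
9) 2513.514ms=31/4b +81.081ms=1/4b
Σ=8b of 8 (185bpm 4/4) — PASS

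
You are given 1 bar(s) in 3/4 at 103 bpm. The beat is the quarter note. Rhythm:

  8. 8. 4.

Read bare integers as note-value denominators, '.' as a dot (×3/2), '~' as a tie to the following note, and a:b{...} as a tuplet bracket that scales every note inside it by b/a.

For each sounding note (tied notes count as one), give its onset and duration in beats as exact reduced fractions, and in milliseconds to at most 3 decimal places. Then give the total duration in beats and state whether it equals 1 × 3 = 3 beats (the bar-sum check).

1) 0.0ms=0b +436.893ms=3/4b
2) 436.893ms=3/4b +436.893ms=3/4b
3) 873.786ms=3/2b +873.786ms=3/2b
Σ=3b of 3 (103bpm 3/4) — PASS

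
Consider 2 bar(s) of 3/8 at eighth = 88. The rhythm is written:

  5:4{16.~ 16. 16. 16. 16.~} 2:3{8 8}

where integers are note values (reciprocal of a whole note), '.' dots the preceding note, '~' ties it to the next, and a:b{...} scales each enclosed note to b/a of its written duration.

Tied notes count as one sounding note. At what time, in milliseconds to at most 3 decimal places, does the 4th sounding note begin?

note 4 onset = 12/5b = 1636.364ms

1. 0.0ms @ 0 + 818.182ms (6/5)
2. 818.182ms @ 6/5 + 409.091ms (3/5)
3. 1227.273ms @ 9/5 + 409.091ms (3/5)
4. 1636.364ms @ 12/5 + 1431.818ms (21/10)
5. 3068.182ms @ 9/2 + 1022.727ms (3/2)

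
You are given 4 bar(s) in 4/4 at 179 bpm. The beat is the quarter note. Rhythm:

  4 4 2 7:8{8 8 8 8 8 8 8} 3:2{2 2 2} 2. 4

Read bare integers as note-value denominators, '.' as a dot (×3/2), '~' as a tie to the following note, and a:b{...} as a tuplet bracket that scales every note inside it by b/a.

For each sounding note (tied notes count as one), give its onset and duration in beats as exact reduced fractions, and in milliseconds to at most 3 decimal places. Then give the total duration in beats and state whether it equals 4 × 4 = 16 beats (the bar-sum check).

1) 0.0ms=0b +335.196ms=1b
2) 335.196ms=1b +335.196ms=1b
3) 670.391ms=2b +670.391ms=2b
4) 1340.782ms=4b +191.54ms=4/7b
5) 1532.322ms=32/7b +191.54ms=4/7b
6) 1723.863ms=36/7b +191.54ms=4/7b
7) 1915.403ms=40/7b +191.54ms=4/7b
8) 2106.943ms=44/7b +191.54ms=4/7b
9) 2298.484ms=48/7b +191.54ms=4/7b
10) 2490.024ms=52/7b +191.54ms=4/7b
11) 2681.564ms=8b +446.927ms=4/3b
12) 3128.492ms=28/3b +446.927ms=4/3b
13) 3575.419ms=32/3b +446.927ms=4/3b
14) 4022.346ms=12b +1005.587ms=3b
15) 5027.933ms=15b +335.196ms=1b
Σ=16b of 16 (179bpm 4/4) — PASS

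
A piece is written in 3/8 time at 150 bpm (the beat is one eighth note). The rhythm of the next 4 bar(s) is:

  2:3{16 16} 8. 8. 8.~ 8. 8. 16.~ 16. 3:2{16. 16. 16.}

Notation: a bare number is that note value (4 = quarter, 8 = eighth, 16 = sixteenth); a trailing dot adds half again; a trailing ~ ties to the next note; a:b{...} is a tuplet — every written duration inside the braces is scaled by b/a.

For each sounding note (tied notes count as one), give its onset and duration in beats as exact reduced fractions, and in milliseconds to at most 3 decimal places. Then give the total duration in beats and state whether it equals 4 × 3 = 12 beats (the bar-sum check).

1) 0.0ms=0b +300.0ms=3/4b
2) 300.0ms=3/4b +300.0ms=3/4b
3) 600.0ms=3/2b +600.0ms=3/2b
4) 1200.0ms=3b +600.0ms=3/2b
5) 1800.0ms=9/2b +1200.0ms=3b
6) 3000.0ms=15/2b +600.0ms=3/2b
7) 3600.0ms=9b +600.0ms=3/2b
8) 4200.0ms=21/2b +200.0ms=1/2b
9) 4400.0ms=11b +200.0ms=1/2b
10) 4600.0ms=23/2b +200.0ms=1/2b
Σ=12b of 12 (150bpm 3/8) — PASS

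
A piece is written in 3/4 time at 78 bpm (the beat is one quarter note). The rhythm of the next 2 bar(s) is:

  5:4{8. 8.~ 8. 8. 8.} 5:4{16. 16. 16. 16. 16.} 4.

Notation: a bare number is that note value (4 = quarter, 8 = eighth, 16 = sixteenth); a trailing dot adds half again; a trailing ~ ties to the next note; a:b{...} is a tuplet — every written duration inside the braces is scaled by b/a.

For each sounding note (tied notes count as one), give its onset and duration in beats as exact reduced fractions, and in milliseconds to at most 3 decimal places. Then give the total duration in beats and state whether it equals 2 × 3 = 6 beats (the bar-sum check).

1) 0.0ms=0b +461.538ms=3/5b
2) 461.538ms=3/5b +923.077ms=6/5b
3) 1384.615ms=9/5b +461.538ms=3/5b
4) 1846.154ms=12/5b +461.538ms=3/5b
5) 2307.692ms=3b +230.769ms=3/10b
6) 2538.462ms=33/10b +230.769ms=3/10b
7) 2769.231ms=18/5b +230.769ms=3/10b
8) 3000.0ms=39/10b +230.769ms=3/10b
9) 3230.769ms=21/5b +230.769ms=3/10b
10) 3461.538ms=9/2b +1153.846ms=3/2b
Σ=6b of 6 (78bpm 3/4) — PASS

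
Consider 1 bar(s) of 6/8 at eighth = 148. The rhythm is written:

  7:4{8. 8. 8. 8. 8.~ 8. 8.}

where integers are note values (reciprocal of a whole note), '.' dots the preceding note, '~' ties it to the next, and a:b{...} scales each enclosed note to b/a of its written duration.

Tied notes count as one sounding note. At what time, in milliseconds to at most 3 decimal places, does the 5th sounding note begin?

1. 0.0ms @ 0 + 347.49ms (6/7)
2. 347.49ms @ 6/7 + 347.49ms (6/7)
3. 694.981ms @ 12/7 + 347.49ms (6/7)
4. 1042.471ms @ 18/7 + 347.49ms (6/7)
5. 1389.961ms @ 24/7 + 694.981ms (12/7)
6. 2084.942ms @ 36/7 + 347.49ms (6/7)

note 5 onset = 24/7b = 1389.961ms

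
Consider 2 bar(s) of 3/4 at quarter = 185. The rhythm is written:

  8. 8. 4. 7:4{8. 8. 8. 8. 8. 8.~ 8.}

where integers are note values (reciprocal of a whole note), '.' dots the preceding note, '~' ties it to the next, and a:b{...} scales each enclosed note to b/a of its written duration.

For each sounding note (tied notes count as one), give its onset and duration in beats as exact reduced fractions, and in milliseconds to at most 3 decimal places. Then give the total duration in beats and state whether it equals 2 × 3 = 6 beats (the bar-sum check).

1) 0.0ms=0b +243.243ms=3/4b
2) 243.243ms=3/4b +243.243ms=3/4b
3) 486.486ms=3/2b +486.486ms=3/2b
4) 972.973ms=3b +138.996ms=3/7b
5) 1111.969ms=24/7b +138.996ms=3/7b
6) 1250.965ms=27/7b +138.996ms=3/7b
7) 1389.961ms=30/7b +138.996ms=3/7b
8) 1528.958ms=33/7b +138.996ms=3/7b
9) 1667.954ms=36/7b +277.992ms=6/7b
Σ=6b of 6 (185bpm 3/4) — PASS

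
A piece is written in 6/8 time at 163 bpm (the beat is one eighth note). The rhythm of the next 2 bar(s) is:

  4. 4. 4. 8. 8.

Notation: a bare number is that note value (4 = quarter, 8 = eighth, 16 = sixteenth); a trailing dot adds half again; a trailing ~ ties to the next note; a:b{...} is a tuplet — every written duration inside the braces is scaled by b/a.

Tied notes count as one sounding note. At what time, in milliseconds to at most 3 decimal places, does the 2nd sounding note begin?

note 2 onset = 3b = 1104.294ms

1. 0.0ms @ 0 + 1104.294ms (3)
2. 1104.294ms @ 3 + 1104.294ms (3)
3. 2208.589ms @ 6 + 1104.294ms (3)
4. 3312.883ms @ 9 + 552.147ms (3/2)
5. 3865.031ms @ 21/2 + 552.147ms (3/2)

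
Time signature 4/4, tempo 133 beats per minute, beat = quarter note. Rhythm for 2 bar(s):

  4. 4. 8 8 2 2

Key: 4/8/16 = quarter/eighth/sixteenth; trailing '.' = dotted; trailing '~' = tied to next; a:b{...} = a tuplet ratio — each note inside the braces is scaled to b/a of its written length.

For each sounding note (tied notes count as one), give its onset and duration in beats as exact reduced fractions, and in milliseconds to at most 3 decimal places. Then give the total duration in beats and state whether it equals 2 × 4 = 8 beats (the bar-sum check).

1) 0.0ms=0b +676.692ms=3/2b
2) 676.692ms=3/2b +676.692ms=3/2b
3) 1353.383ms=3b +225.564ms=1/2b
4) 1578.947ms=7/2b +225.564ms=1/2b
5) 1804.511ms=4b +902.256ms=2b
6) 2706.767ms=6b +902.256ms=2b
Σ=8b of 8 (133bpm 4/4) — PASS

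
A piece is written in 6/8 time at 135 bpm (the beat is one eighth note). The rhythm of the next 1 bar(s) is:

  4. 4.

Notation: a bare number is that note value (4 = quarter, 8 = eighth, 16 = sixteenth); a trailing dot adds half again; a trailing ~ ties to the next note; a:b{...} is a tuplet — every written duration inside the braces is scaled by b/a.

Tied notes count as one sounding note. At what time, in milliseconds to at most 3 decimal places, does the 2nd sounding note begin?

note 2 onset = 3b = 1333.333ms

1. 0.0ms @ 0 + 1333.333ms (3)
2. 1333.333ms @ 3 + 1333.333ms (3)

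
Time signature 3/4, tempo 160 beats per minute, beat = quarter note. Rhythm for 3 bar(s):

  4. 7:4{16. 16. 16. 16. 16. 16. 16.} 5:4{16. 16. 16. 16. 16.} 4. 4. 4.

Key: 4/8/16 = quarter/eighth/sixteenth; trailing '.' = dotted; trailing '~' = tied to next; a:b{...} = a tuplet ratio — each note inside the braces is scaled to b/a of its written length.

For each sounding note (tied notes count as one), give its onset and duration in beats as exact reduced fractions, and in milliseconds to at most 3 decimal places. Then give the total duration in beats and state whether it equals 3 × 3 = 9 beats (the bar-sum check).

1) 0.0ms=0b +562.5ms=3/2b
2) 562.5ms=3/2b +80.357ms=3/14b
3) 642.857ms=12/7b +80.357ms=3/14b
4) 723.214ms=27/14b +80.357ms=3/14b
5) 803.571ms=15/7b +80.357ms=3/14b
6) 883.929ms=33/14b +80.357ms=3/14b
7) 964.286ms=18/7b +80.357ms=3/14b
8) 1044.643ms=39/14b +80.357ms=3/14b
9) 1125.0ms=3b +112.5ms=3/10b
10) 1237.5ms=33/10b +112.5ms=3/10b
11) 1350.0ms=18/5b +112.5ms=3/10b
12) 1462.5ms=39/10b +112.5ms=3/10b
13) 1575.0ms=21/5b +112.5ms=3/10b
14) 1687.5ms=9/2b +562.5ms=3/2b
15) 2250.0ms=6b +562.5ms=3/2b
16) 2812.5ms=15/2b +562.5ms=3/2b
Σ=9b of 9 (160bpm 3/4) — PASS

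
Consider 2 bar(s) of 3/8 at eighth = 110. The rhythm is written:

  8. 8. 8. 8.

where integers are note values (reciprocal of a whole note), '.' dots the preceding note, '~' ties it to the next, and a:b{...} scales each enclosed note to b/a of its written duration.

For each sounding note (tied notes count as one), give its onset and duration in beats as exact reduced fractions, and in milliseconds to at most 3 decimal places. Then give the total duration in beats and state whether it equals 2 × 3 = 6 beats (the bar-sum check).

1) 0.0ms=0b +818.182ms=3/2b
2) 818.182ms=3/2b +818.182ms=3/2b
3) 1636.364ms=3b +818.182ms=3/2b
4) 2454.545ms=9/2b +818.182ms=3/2b
Σ=6b of 6 (110bpm 3/8) — PASS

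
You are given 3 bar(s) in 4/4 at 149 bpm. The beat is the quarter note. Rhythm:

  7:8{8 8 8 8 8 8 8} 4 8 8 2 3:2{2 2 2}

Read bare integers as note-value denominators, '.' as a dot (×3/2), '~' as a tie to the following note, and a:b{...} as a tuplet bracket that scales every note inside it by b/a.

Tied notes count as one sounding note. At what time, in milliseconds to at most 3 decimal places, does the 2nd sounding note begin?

note 2 onset = 4/7b = 230.105ms

1. 0.0ms @ 0 + 230.105ms (4/7)
2. 230.105ms @ 4/7 + 230.105ms (4/7)
3. 460.211ms @ 8/7 + 230.105ms (4/7)
4. 690.316ms @ 12/7 + 230.105ms (4/7)
5. 920.422ms @ 16/7 + 230.105ms (4/7)
6. 1150.527ms @ 20/7 + 230.105ms (4/7)
7. 1380.633ms @ 24/7 + 230.105ms (4/7)
8. 1610.738ms @ 4 + 402.685ms (1)
9. 2013.423ms @ 5 + 201.342ms (1/2)
10. 2214.765ms @ 11/2 + 201.342ms (1/2)
11. 2416.107ms @ 6 + 805.369ms (2)
12. 3221.477ms @ 8 + 536.913ms (4/3)
13. 3758.389ms @ 28/3 + 536.913ms (4/3)
14. 4295.302ms @ 32/3 + 536.913ms (4/3)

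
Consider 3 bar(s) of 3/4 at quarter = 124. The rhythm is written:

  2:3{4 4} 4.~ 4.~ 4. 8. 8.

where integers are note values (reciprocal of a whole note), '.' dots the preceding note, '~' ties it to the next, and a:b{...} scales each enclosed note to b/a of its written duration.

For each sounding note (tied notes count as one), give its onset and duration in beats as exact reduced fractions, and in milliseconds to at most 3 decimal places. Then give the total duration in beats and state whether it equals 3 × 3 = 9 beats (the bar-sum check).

1) 0.0ms=0b +725.806ms=3/2b
2) 725.806ms=3/2b +725.806ms=3/2b
3) 1451.613ms=3b +2177.419ms=9/2b
4) 3629.032ms=15/2b +362.903ms=3/4b
5) 3991.935ms=33/4b +362.903ms=3/4b
Σ=9b of 9 (124bpm 3/4) — PASS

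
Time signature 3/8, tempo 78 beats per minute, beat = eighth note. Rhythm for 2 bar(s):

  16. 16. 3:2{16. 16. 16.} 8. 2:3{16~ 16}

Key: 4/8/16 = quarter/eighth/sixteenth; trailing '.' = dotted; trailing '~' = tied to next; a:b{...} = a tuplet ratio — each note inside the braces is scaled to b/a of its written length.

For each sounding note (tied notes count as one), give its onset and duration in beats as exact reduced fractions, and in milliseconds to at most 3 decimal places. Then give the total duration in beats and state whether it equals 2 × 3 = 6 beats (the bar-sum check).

1) 0.0ms=0b +576.923ms=3/4b
2) 576.923ms=3/4b +576.923ms=3/4b
3) 1153.846ms=3/2b +384.615ms=1/2b
4) 1538.462ms=2b +384.615ms=1/2b
5) 1923.077ms=5/2b +384.615ms=1/2b
6) 2307.692ms=3b +1153.846ms=3/2b
7) 3461.538ms=9/2b +1153.846ms=3/2b
Σ=6b of 6 (78bpm 3/8) — PASS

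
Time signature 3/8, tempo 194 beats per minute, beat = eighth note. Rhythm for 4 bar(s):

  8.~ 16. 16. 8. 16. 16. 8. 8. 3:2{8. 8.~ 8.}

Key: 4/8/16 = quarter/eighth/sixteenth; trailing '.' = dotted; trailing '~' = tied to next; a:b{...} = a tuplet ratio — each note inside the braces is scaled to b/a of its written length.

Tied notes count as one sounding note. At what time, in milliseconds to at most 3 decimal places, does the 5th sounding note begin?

note 5 onset = 21/4b = 1623.711ms

1. 0.0ms @ 0 + 695.876ms (9/4)
2. 695.876ms @ 9/4 + 231.959ms (3/4)
3. 927.835ms @ 3 + 463.918ms (3/2)
4. 1391.753ms @ 9/2 + 231.959ms (3/4)
5. 1623.711ms @ 21/4 + 231.959ms (3/4)
6. 1855.67ms @ 6 + 463.918ms (3/2)
7. 2319.588ms @ 15/2 + 463.918ms (3/2)
8. 2783.505ms @ 9 + 309.278ms (1)
9. 3092.784ms @ 10 + 618.557ms (2)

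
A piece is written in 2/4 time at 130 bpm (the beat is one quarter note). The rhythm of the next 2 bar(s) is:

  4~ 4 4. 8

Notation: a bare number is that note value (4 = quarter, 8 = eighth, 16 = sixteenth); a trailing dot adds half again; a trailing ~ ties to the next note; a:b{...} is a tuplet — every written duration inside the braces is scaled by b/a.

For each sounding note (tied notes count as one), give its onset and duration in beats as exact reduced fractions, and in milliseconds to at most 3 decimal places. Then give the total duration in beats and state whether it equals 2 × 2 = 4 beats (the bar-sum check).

1) 0.0ms=0b +923.077ms=2b
2) 923.077ms=2b +692.308ms=3/2b
3) 1615.385ms=7/2b +230.769ms=1/2b
Σ=4b of 4 (130bpm 2/4) — PASS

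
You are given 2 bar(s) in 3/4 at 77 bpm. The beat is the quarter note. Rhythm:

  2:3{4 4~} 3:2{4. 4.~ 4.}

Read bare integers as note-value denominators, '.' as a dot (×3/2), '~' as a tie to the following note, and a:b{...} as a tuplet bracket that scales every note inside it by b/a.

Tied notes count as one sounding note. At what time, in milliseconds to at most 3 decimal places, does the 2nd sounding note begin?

note 2 onset = 3/2b = 1168.831ms

1. 0.0ms @ 0 + 1168.831ms (3/2)
2. 1168.831ms @ 3/2 + 1948.052ms (5/2)
3. 3116.883ms @ 4 + 1558.442ms (2)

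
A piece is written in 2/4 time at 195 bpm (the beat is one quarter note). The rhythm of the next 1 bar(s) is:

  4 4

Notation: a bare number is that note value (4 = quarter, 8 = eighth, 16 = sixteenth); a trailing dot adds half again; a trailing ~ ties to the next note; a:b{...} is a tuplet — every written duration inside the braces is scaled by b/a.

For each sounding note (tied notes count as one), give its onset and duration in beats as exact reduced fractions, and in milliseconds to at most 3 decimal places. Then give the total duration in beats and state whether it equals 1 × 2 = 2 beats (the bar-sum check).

1) 0.0ms=0b +307.692ms=1b
2) 307.692ms=1b +307.692ms=1b
Σ=2b of 2 (195bpm 2/4) — PASS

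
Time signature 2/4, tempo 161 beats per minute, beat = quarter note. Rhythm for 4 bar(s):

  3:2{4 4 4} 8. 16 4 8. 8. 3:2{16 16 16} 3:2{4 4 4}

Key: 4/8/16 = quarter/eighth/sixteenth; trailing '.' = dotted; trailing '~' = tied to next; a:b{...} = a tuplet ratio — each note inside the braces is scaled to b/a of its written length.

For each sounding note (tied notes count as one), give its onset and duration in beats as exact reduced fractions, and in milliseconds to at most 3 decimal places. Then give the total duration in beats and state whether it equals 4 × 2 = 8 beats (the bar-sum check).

1) 0.0ms=0b +248.447ms=2/3b
2) 248.447ms=2/3b +248.447ms=2/3b
3) 496.894ms=4/3b +248.447ms=2/3b
4) 745.342ms=2b +279.503ms=3/4b
5) 1024.845ms=11/4b +93.168ms=1/4b
6) 1118.012ms=3b +372.671ms=1b
7) 1490.683ms=4b +279.503ms=3/4b
8) 1770.186ms=19/4b +279.503ms=3/4b
9) 2049.689ms=11/2b +62.112ms=1/6b
10) 2111.801ms=17/3b +62.112ms=1/6b
11) 2173.913ms=35/6b +62.112ms=1/6b
12) 2236.025ms=6b +248.447ms=2/3b
13) 2484.472ms=20/3b +248.447ms=2/3b
14) 2732.919ms=22/3b +248.447ms=2/3b
Σ=8b of 8 (161bpm 2/4) — PASS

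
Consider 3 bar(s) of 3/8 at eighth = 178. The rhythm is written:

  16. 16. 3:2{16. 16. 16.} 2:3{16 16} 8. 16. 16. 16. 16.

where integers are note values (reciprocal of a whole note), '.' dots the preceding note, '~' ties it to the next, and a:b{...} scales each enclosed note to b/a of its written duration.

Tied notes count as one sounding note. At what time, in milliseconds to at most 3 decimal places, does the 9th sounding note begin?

note 9 onset = 6b = 2022.472ms

1. 0.0ms @ 0 + 252.809ms (3/4)
2. 252.809ms @ 3/4 + 252.809ms (3/4)
3. 505.618ms @ 3/2 + 168.539ms (1/2)
4. 674.157ms @ 2 + 168.539ms (1/2)
5. 842.697ms @ 5/2 + 168.539ms (1/2)
6. 1011.236ms @ 3 + 252.809ms (3/4)
7. 1264.045ms @ 15/4 + 252.809ms (3/4)
8. 1516.854ms @ 9/2 + 505.618ms (3/2)
9. 2022.472ms @ 6 + 252.809ms (3/4)
10. 2275.281ms @ 27/4 + 252.809ms (3/4)
11. 2528.09ms @ 15/2 + 252.809ms (3/4)
12. 2780.899ms @ 33/4 + 252.809ms (3/4)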